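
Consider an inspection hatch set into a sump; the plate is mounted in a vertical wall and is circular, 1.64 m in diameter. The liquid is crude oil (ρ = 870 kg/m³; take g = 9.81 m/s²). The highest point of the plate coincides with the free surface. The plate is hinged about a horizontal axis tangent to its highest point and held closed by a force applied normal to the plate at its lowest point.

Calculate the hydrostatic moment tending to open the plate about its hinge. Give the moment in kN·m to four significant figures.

γ = ρg = 870 × 9.81 / 1000 = 8.5347 kN/m³.
The centroid is at the centre, 0.82 m below the top of the plate, so the centroid depth is h_c = 0.82 m.
A = π(0.82)² = 2.11241 m².
Resultant F = γ·h_c·A = 8.5347 × 0.82 × 2.11241 = 14.7836 kN.
I_c = πr⁴/4 = π × 0.82⁴/4 = 0.355096 m⁴.
Centre of pressure: y_p = y_c + I_c/(y_c·A) = 0.82 + 0.355096/(0.82 × 2.11241) = 0.82 + 0.205 = 1.025 m along the plane.
The resultant acts 0.82 + 0.205 = 1.025 m (along the plate) below the hinge at the top edge, so the moment about the hinge is M = F × 1.025 = 14.7836 × 1.025 = 15.1532 kN·m.

M ≈ 15.15 kN·m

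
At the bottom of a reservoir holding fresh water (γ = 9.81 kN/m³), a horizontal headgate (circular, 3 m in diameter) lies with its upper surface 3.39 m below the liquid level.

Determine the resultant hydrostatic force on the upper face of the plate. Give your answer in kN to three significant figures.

F ≈ 235 kN

γ = 9.81 kN/m³.
The plate is horizontal, so pressure is uniform at p = γ·h = 9.81 × 3.39 = 33.2559 kN/m².
A = π(1.5)² = 7.06858 m².
F = p·A = 33.2559 × 7.06858 = 235.072 kN.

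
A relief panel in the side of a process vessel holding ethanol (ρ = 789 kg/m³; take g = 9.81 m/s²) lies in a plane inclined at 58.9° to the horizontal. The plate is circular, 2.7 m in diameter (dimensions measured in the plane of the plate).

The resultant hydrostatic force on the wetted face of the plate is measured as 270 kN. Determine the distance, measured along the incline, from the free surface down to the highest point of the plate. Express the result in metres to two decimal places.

γ = ρg = 789 × 9.81 / 1000 = 7.74009 kN/m³.
A = π(1.35)² = 5.72555 m².
From F = γ·h_c·A, the centroid depth is h_c = 270/(7.74009 × 5.72555) = 6.09257 m.
Let θ = 58.9° be the plate's angle to the horizontal; measure y along the incline from where the plane meets the free surface. Vertical depth h = y·sinθ with sinθ = 0.856267.
Along the incline, y_c = h_c/sinθ = 6.09257/0.856267 = 7.11527 m.
The centroid is at the centre, 1.35 m below the top of the plate, so the highest point sits at y_top = 7.11527 − 1.35 = 5.76527 m along the incline.

y_top ≈ 5.77 m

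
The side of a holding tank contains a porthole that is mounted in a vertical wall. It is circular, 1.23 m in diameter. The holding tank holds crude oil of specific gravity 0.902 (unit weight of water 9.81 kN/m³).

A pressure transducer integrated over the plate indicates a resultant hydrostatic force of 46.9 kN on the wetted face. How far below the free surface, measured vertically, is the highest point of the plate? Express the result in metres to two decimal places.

γ = 0.902 × 9.81 = 8.84862 kN/m³.
A = π(0.615)² = 1.18823 m².
From F = γ·h_c·A, the centroid depth is h_c = 46.9/(8.84862 × 1.18823) = 4.46064 m.
The centroid is at the centre, 0.615 m below the top of the plate, so the highest point sits at h_top = 4.46064 − 0.615 = 3.84564 m below the surface.

d_top ≈ 3.85 m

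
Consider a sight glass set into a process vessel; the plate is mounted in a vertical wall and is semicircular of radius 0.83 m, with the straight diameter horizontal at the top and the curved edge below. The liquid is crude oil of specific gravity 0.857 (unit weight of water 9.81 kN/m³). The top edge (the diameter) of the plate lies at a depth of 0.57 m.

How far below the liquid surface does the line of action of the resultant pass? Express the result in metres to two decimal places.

γ = 0.857 × 9.81 = 8.40717 kN/m³.
The centroid of a semicircle lies 4r/(3π) = 0.352263 m from the diameter, here below the top edge, so the centroid depth is h_c = 0.57 + 0.352263 = 0.922263 m.
A = πr²/2 = π × 0.83²/2 = 1.08212 m².
Resultant F = γ·h_c·A = 8.40717 × 0.922263 × 1.08212 = 8.39035 kN.
I_c = (π/8 − 8/(9π))·r⁴ = 0.109757 × 0.83⁴ = 0.0520888 m⁴.
Centre of pressure: y_p = y_c + I_c/(y_c·A) = 0.922263 + 0.0520888/(0.922263 × 1.08212) = 0.922263 + 0.0521932 = 0.974456 m along the plane.

h_p = 0.97 m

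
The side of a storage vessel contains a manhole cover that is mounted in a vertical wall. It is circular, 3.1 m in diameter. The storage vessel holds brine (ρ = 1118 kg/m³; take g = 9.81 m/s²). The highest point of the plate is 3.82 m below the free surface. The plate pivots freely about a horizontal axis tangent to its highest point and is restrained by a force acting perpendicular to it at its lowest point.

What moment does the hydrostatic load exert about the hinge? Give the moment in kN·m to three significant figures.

γ = ρg = 1118 × 9.81 / 1000 = 10.96758 kN/m³.
The centroid is at the centre, 1.55 m below the top of the plate, so the centroid depth is h_c = 3.82 + 1.55 = 5.37 m.
A = π(1.55)² = 7.54768 m².
Resultant F = γ·h_c·A = 10.96758 × 5.37 × 7.54768 = 444.527 kN.
I_c = πr⁴/4 = π × 1.55⁴/4 = 4.53332 m⁴.
Centre of pressure: y_p = y_c + I_c/(y_c·A) = 5.37 + 4.53332/(5.37 × 7.54768) = 5.37 + 0.111848 = 5.48185 m along the plane.
The resultant acts 1.55 + 0.111848 = 1.66185 m (along the plate) below the hinge at the top edge, so the moment about the hinge is M = F × 1.66185 = 444.527 × 1.66185 = 738.737 kN·m.

M ≈ 739 kN·m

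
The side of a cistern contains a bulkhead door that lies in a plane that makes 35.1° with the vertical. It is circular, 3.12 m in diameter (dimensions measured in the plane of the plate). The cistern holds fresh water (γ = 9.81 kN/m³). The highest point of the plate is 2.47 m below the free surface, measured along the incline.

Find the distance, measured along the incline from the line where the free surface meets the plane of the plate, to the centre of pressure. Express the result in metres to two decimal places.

γ = 9.81 kN/m³.
The plate makes 35.1° with the vertical, i.e. θ = 90° − 35.1° = 54.9° to the horizontal. Measuring y along the incline from the free-surface line, vertical depth h = y·sinθ with sinθ = 0.818150.
The centroid is at the centre, 1.56 m below the top of the plate, so y_c = 2.47 + 1.56 = 4.03 m and h_c = 4.03 × 0.818150 = 3.29714 m.
A = π(1.56)² = 7.64538 m².
Resultant F = γ·h_c·A = 9.81 × 3.29714 × 7.64538 = 247.289 kN.
I_c = πr⁴/4 = π × 1.56⁴/4 = 4.65145 m⁴.
Centre of pressure: y_p = y_c + I_c/(y_c·A) = 4.03 + 4.65145/(4.03 × 7.64538) = 4.03 + 0.150968 = 4.18097 m along the plane.

y_p = 4.18 m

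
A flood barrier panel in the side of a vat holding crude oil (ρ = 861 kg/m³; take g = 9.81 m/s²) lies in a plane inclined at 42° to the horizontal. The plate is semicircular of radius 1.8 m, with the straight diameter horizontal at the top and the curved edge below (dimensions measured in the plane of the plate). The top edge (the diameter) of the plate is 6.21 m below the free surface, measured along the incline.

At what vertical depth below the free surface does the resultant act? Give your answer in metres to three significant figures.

γ = ρg = 861 × 9.81 / 1000 = 8.44641 kN/m³.
Let θ = 42° be the plate's angle to the horizontal; measure y along the incline from where the plane meets the free surface. Vertical depth h = y·sinθ with sinθ = 0.669131.
The centroid of a semicircle lies 4r/(3π) = 0.763944 m from the diameter, here below the top edge, so y_c = 6.21 + 0.763944 = 6.97394 m and h_c = 6.97394 × 0.669131 = 4.66648 m.
A = πr²/2 = π × 1.8²/2 = 5.08938 m².
Resultant F = γ·h_c·A = 8.44641 × 4.66648 × 5.08938 = 200.598 kN.
I_c = (π/8 − 8/(9π))·r⁴ = 0.109757 × 1.8⁴ = 1.15219 m⁴.
Centre of pressure: y_p = y_c + I_c/(y_c·A) = 6.97394 + 1.15219/(6.97394 × 5.08938) = 6.97394 + 0.0324624 = 7.0064 m along the plane.
Vertically, h_p = y_p·sinθ = 7.0064 × 0.669131 = 4.6882 m.

h_p = 4.69 m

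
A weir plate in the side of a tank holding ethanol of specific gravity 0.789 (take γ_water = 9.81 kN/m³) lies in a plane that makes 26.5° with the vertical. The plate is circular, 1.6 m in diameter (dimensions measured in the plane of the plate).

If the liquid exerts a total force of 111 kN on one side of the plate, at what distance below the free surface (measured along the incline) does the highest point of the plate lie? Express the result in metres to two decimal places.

y_top ≈ 7.17 m

γ = 0.789 × 9.81 = 7.74009 kN/m³.
A = π(0.8)² = 2.01062 m².
From F = γ·h_c·A, the centroid depth is h_c = 111/(7.74009 × 2.01062) = 7.13259 m.
The plate makes 26.5° with the vertical, i.e. θ = 90° − 26.5° = 63.5° to the horizontal. Measuring y along the incline from the free-surface line, vertical depth h = y·sinθ with sinθ = 0.894934.
Along the incline, y_c = h_c/sinθ = 7.13259/0.894934 = 7.96996 m.
The centroid is at the centre, 0.8 m below the top of the plate, so the highest point sits at y_top = 7.96996 − 0.8 = 7.16996 m along the incline.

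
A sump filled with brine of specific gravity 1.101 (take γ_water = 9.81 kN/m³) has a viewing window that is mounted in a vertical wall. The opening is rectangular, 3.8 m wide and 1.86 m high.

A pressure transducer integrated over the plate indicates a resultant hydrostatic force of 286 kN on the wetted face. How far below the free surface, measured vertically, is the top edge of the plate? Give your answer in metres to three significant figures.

d_top ≈ 2.82 m

γ = 1.101 × 9.81 = 10.80081 kN/m³.
A = 3.8 × 1.86 = 7.068 m².
From F = γ·h_c·A, the centroid depth is h_c = 286/(10.80081 × 7.068) = 3.74639 m.
The centroid lies 1.86/2 = 0.93 m below the top edge, so the top edge sits at h_top = 3.74639 − 0.93 = 2.81639 m below the surface.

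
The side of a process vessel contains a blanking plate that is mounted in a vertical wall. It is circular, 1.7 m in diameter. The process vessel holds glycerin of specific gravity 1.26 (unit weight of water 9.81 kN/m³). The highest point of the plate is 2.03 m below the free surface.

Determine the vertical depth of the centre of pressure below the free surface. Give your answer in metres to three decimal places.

γ = 1.26 × 9.81 = 12.3606 kN/m³.
The centroid is at the centre, 0.85 m below the top of the plate, so the centroid depth is h_c = 2.03 + 0.85 = 2.88 m.
A = π(0.85)² = 2.2698 m².
Resultant F = γ·h_c·A = 12.3606 × 2.88 × 2.2698 = 80.8015 kN.
I_c = πr⁴/4 = π × 0.85⁴/4 = 0.409983 m⁴.
Centre of pressure: y_p = y_c + I_c/(y_c·A) = 2.88 + 0.409983/(2.88 × 2.2698) = 2.88 + 0.0627171 = 2.94272 m along the plane.

h_p = 2.943 m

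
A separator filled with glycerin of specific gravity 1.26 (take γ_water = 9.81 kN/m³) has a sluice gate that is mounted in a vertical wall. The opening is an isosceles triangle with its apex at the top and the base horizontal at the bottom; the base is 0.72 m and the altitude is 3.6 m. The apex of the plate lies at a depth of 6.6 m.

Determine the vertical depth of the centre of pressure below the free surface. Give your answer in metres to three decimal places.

h_p = 9.080 m

γ = 1.26 × 9.81 = 12.3606 kN/m³.
With the apex up, the centroid sits 2h/3 = 2 × 3.6/3 = 2.4 m below the apex, so the centroid depth is h_c = 6.6 + 2.4 = 9 m.
A = ½ × 0.72 × 3.6 = 1.296 m².
Resultant F = γ·h_c·A = 12.3606 × 9 × 1.296 = 144.174 kN.
I_c = b·h³/36 = 0.72 × 3.6³/36 = 0.93312 m⁴.
Centre of pressure: y_p = y_c + I_c/(y_c·A) = 9 + 0.93312/(9 × 1.296) = 9 + 0.08 = 9.08 m along the plane.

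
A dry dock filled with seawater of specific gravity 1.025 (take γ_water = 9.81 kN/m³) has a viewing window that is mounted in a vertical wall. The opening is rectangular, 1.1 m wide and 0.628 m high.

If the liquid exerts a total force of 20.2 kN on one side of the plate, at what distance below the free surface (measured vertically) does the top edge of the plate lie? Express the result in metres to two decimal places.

γ = 1.025 × 9.81 = 10.05525 kN/m³.
A = 1.1 × 0.628 = 0.6908 m².
From F = γ·h_c·A, the centroid depth is h_c = 20.2/(10.05525 × 0.6908) = 2.90808 m.
The centroid lies 0.628/2 = 0.314 m below the top edge, so the top edge sits at h_top = 2.90808 − 0.314 = 2.59408 m below the surface.

d_top ≈ 2.59 m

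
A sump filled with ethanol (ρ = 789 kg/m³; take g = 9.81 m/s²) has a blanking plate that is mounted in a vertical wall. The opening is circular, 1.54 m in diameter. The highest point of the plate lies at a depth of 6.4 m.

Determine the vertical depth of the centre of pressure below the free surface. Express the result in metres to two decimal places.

h_p = 7.19 m

γ = ρg = 789 × 9.81 / 1000 = 7.74009 kN/m³.
The centroid is at the centre, 0.77 m below the top of the plate, so the centroid depth is h_c = 6.4 + 0.77 = 7.17 m.
A = π(0.77)² = 1.86265 m².
Resultant F = γ·h_c·A = 7.74009 × 7.17 × 1.86265 = 103.37 kN.
I_c = πr⁴/4 = π × 0.77⁴/4 = 0.276091 m⁴.
Centre of pressure: y_p = y_c + I_c/(y_c·A) = 7.17 + 0.276091/(7.17 × 1.86265) = 7.17 + 0.0206729 = 7.19067 m along the plane.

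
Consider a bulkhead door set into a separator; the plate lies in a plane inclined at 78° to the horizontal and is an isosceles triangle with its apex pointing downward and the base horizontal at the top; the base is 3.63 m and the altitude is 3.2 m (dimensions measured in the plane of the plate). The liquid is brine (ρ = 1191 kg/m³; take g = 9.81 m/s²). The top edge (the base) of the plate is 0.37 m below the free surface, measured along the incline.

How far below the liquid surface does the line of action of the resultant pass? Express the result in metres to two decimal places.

h_p = 1.79 m

γ = ρg = 1191 × 9.81 / 1000 = 11.68371 kN/m³.
Let θ = 78° be the plate's angle to the horizontal; measure y along the incline from where the plane meets the free surface. Vertical depth h = y·sinθ with sinθ = 0.978148.
With the apex down, the centroid sits h/3 = 3.2/3 = 1.06667 m below the base (the top edge), so y_c = 0.37 + 1.06667 = 1.43667 m and h_c = 1.43667 × 0.978148 = 1.40528 m.
A = ½ × 3.63 × 3.2 = 5.808 m².
Resultant F = γ·h_c·A = 11.68371 × 1.40528 × 5.808 = 95.3609 kN.
I_c = b·h³/36 = 3.63 × 3.2³/36 = 3.30411 m⁴.
Centre of pressure: y_p = y_c + I_c/(y_c·A) = 1.43667 + 3.30411/(1.43667 × 5.808) = 1.43667 + 0.395978 = 1.83265 m along the plane.
Vertically, h_p = y_p·sinθ = 1.83265 × 0.978148 = 1.7926 m.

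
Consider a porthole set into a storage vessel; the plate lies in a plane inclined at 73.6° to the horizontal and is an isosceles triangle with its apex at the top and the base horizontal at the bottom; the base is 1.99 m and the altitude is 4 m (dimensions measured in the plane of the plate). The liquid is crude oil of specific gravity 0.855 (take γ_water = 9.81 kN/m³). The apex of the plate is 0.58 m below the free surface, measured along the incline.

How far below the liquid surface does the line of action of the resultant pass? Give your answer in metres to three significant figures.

γ = 0.855 × 9.81 = 8.38755 kN/m³.
Let θ = 73.6° be the plate's angle to the horizontal; measure y along the incline from where the plane meets the free surface. Vertical depth h = y·sinθ with sinθ = 0.959314.
With the apex up, the centroid sits 2h/3 = 2 × 4/3 = 2.66667 m below the apex, so y_c = 0.58 + 2.66667 = 3.24667 m and h_c = 3.24667 × 0.959314 = 3.11458 m.
A = ½ × 1.99 × 4 = 3.98 m².
Resultant F = γ·h_c·A = 8.38755 × 3.11458 × 3.98 = 103.972 kN.
I_c = b·h³/36 = 1.99 × 4³/36 = 3.53778 m⁴.
Centre of pressure: y_p = y_c + I_c/(y_c·A) = 3.24667 + 3.53778/(3.24667 × 3.98) = 3.24667 + 0.273785 = 3.52046 m along the plane.
Vertically, h_p = y_p·sinθ = 3.52046 × 0.959314 = 3.37723 m.

h_p = 3.38 m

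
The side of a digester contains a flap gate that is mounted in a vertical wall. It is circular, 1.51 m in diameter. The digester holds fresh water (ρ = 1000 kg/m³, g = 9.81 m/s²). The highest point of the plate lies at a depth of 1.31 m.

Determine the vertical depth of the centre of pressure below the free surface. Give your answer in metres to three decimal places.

h_p = 2.134 m

γ = ρg = 1000 × 9.81 = 9810 N/m³ = 9.81 kN/m³.
The centroid is at the centre, 0.755 m below the top of the plate, so the centroid depth is h_c = 1.31 + 0.755 = 2.065 m.
A = π(0.755)² = 1.79079 m².
Resultant F = γ·h_c·A = 9.81 × 2.065 × 1.79079 = 36.2772 kN.
I_c = πr⁴/4 = π × 0.755⁴/4 = 0.255198 m⁴.
Centre of pressure: y_p = y_c + I_c/(y_c·A) = 2.065 + 0.255198/(2.065 × 1.79079) = 2.065 + 0.0690101 = 2.13401 m along the plane.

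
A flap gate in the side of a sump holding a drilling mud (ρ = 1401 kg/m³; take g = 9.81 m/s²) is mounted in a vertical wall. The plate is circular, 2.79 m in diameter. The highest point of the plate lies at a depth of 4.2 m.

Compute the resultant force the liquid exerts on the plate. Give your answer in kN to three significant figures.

F ≈ 470 kN

γ = ρg = 1401 × 9.81 / 1000 = 13.74381 kN/m³.
The centroid is at the centre, 1.395 m below the top of the plate, so the centroid depth is h_c = 4.2 + 1.395 = 5.595 m.
A = π(1.395)² = 6.11362 m².
Resultant F = γ·h_c·A = 13.74381 × 5.595 × 6.11362 = 470.117 kN.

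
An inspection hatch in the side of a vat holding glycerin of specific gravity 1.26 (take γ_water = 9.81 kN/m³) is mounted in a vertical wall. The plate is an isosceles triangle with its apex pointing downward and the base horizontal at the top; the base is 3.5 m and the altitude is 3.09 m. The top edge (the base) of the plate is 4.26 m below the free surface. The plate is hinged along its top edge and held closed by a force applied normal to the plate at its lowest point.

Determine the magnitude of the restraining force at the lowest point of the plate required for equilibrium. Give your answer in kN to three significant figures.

P ≈ 129 kN

γ = 1.26 × 9.81 = 12.3606 kN/m³.
With the apex down, the centroid sits h/3 = 3.09/3 = 1.03 m below the base (the top edge), so the centroid depth is h_c = 4.26 + 1.03 = 5.29 m.
A = ½ × 3.5 × 3.09 = 5.4075 m².
Resultant F = γ·h_c·A = 12.3606 × 5.29 × 5.4075 = 353.583 kN.
I_c = b·h³/36 = 3.5 × 3.09³/36 = 2.86841 m⁴.
Centre of pressure: y_p = y_c + I_c/(y_c·A) = 5.29 + 2.86841/(5.29 × 5.4075) = 5.29 + 0.100274 = 5.39027 m along the plane.
The resultant acts 1.03 + 0.100274 = 1.13027 m (along the plate) below the hinge at the top edge, so the moment about the hinge is M = F × 1.13027 = 353.583 × 1.13027 = 399.644 kN·m.
A normal force at the bottom, 3.09 m from the hinge, must supply this moment: P = 399.644/3.09 = 129.335 kN.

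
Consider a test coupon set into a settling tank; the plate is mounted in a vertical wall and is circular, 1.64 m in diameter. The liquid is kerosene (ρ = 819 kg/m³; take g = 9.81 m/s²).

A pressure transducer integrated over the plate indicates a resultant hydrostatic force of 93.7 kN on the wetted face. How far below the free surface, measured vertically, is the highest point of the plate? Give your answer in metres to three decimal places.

d_top ≈ 4.701 m

γ = ρg = 819 × 9.81 / 1000 = 8.03439 kN/m³.
A = π(0.82)² = 2.11241 m².
From F = γ·h_c·A, the centroid depth is h_c = 93.7/(8.03439 × 2.11241) = 5.52088 m.
The centroid is at the centre, 0.82 m below the top of the plate, so the highest point sits at h_top = 5.52088 − 0.82 = 4.70088 m below the surface.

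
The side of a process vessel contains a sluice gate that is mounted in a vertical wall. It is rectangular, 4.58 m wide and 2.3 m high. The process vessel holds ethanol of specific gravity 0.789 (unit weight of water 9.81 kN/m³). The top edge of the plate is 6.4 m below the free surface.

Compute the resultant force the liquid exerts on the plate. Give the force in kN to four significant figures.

F ≈ 615.6 kN

γ = 0.789 × 9.81 = 7.74009 kN/m³.
The centroid lies 2.3/2 = 1.15 m below the top edge, so the centroid depth is h_c = 6.4 + 1.15 = 7.55 m.
A = 4.58 × 2.3 = 10.534 m².
Resultant F = γ·h_c·A = 7.74009 × 7.55 × 10.534 = 615.583 kN.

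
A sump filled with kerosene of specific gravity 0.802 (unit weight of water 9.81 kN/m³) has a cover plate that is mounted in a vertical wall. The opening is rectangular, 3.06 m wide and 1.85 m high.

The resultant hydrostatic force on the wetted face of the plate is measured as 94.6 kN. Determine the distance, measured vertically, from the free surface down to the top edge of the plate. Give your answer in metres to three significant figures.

d_top ≈ 1.20 m

γ = 0.802 × 9.81 = 7.86762 kN/m³.
A = 3.06 × 1.85 = 5.661 m².
From F = γ·h_c·A, the centroid depth is h_c = 94.6/(7.86762 × 5.661) = 2.124 m.
The centroid lies 1.85/2 = 0.925 m below the top edge, so the top edge sits at h_top = 2.124 − 0.925 = 1.199 m below the surface.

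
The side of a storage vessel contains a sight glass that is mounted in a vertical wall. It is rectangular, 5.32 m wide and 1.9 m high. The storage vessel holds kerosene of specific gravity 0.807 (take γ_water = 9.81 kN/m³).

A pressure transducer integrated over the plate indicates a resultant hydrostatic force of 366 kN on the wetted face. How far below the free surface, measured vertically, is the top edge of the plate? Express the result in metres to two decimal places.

d_top ≈ 3.62 m

γ = 0.807 × 9.81 = 7.91667 kN/m³.
A = 5.32 × 1.9 = 10.108 m².
From F = γ·h_c·A, the centroid depth is h_c = 366/(7.91667 × 10.108) = 4.57376 m.
The centroid lies 1.9/2 = 0.95 m below the top edge, so the top edge sits at h_top = 4.57376 − 0.95 = 3.62376 m below the surface.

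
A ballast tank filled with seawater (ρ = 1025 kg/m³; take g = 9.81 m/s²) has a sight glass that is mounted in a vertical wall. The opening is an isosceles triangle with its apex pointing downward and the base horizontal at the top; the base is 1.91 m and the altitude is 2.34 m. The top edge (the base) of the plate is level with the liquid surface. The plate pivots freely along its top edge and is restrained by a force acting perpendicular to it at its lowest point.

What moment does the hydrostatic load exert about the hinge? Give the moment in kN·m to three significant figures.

γ = ρg = 1025 × 9.81 / 1000 = 10.05525 kN/m³.
With the apex down, the centroid sits h/3 = 2.34/3 = 0.78 m below the base (the top edge), so the centroid depth is h_c = 0.78 m.
A = ½ × 1.91 × 2.34 = 2.2347 m².
Resultant F = γ·h_c·A = 10.05525 × 0.78 × 2.2347 = 17.527 kN.
I_c = b·h³/36 = 1.91 × 2.34³/36 = 0.679796 m⁴.
Centre of pressure: y_p = y_c + I_c/(y_c·A) = 0.78 + 0.679796/(0.78 × 2.2347) = 0.78 + 0.39 = 1.17 m along the plane.
The resultant acts 0.78 + 0.39 = 1.17 m (along the plate) below the hinge at the top edge, so the moment about the hinge is M = F × 1.17 = 17.527 × 1.17 = 20.5066 kN·m.

M ≈ 20.5 kN·m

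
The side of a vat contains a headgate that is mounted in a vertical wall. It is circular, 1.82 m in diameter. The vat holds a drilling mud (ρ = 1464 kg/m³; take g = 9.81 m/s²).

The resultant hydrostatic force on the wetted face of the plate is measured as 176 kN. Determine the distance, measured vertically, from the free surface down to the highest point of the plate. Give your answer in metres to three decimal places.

d_top ≈ 3.801 m

γ = ρg = 1464 × 9.81 / 1000 = 14.36184 kN/m³.
A = π(0.91)² = 2.60155 m².
From F = γ·h_c·A, the centroid depth is h_c = 176/(14.36184 × 2.60155) = 4.71054 m.
The centroid is at the centre, 0.91 m below the top of the plate, so the highest point sits at h_top = 4.71054 − 0.91 = 3.80054 m below the surface.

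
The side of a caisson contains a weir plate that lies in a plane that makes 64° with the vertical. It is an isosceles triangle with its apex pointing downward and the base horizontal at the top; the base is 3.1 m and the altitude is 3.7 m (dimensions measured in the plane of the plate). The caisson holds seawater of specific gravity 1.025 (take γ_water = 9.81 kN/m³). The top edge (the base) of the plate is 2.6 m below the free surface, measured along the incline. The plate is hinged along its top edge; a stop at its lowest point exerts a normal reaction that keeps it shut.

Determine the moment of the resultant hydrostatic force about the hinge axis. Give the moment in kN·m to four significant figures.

M ≈ 138.7 kN·m

γ = 1.025 × 9.81 = 10.05525 kN/m³.
The plate makes 64° with the vertical, i.e. θ = 90° − 64° = 26° to the horizontal. Measuring y along the incline from the free-surface line, vertical depth h = y·sinθ with sinθ = 0.438371.
With the apex down, the centroid sits h/3 = 3.7/3 = 1.23333 m below the base (the top edge), so y_c = 2.6 + 1.23333 = 3.83333 m and h_c = 3.83333 × 0.438371 = 1.68042 m.
A = ½ × 3.1 × 3.7 = 5.735 m².
Resultant F = γ·h_c·A = 10.05525 × 1.68042 × 5.735 = 96.9045 kN.
I_c = b·h³/36 = 3.1 × 3.7³/36 = 4.36179 m⁴.
Centre of pressure: y_p = y_c + I_c/(y_c·A) = 3.83333 + 4.36179/(3.83333 × 5.735) = 3.83333 + 0.198406 = 4.03174 m along the plane.
The resultant acts 1.23333 + 0.198406 = 1.43174 m (along the plate) below the hinge at the top edge, so the moment about the hinge is M = F × 1.43174 = 96.9045 × 1.43174 = 138.742 kN·m.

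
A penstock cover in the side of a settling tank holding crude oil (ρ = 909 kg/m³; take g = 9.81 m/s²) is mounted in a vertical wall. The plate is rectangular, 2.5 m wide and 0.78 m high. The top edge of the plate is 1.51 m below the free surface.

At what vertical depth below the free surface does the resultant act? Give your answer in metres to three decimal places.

γ = ρg = 909 × 9.81 / 1000 = 8.91729 kN/m³.
The centroid lies 0.78/2 = 0.39 m below the top edge, so the centroid depth is h_c = 1.51 + 0.39 = 1.9 m.
A = 2.5 × 0.78 = 1.95 m².
Resultant F = γ·h_c·A = 8.91729 × 1.9 × 1.95 = 33.0386 kN.
I_c = b·h³/12 = 2.5 × 0.78³/12 = 0.098865 m⁴.
Centre of pressure: y_p = y_c + I_c/(y_c·A) = 1.9 + 0.098865/(1.9 × 1.95) = 1.9 + 0.0266842 = 1.92668 m along the plane.

h_p = 1.927 m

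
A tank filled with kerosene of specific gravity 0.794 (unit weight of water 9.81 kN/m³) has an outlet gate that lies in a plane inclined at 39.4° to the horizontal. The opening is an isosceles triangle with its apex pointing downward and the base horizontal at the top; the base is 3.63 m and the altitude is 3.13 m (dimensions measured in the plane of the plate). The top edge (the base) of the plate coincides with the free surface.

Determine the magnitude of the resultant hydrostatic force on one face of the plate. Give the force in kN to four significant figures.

γ = 0.794 × 9.81 = 7.78914 kN/m³.
Let θ = 39.4° be the plate's angle to the horizontal; measure y along the incline from where the plane meets the free surface. Vertical depth h = y·sinθ with sinθ = 0.634731.
With the apex down, the centroid sits h/3 = 3.13/3 = 1.04333 m below the base (the top edge), so y_c = 1.04333 m and h_c = 1.04333 × 0.634731 = 0.662234 m.
A = ½ × 3.63 × 3.13 = 5.68095 m².
Resultant F = γ·h_c·A = 7.78914 × 0.662234 × 5.68095 = 29.3037 kN.

F ≈ 29.30 kN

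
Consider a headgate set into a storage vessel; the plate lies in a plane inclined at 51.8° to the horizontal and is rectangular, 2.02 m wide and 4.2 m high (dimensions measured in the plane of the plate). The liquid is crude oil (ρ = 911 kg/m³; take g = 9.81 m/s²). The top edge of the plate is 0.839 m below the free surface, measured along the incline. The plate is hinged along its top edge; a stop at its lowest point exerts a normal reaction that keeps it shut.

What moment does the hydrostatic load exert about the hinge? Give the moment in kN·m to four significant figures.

M ≈ 455.3 kN·m

γ = ρg = 911 × 9.81 / 1000 = 8.93691 kN/m³.
Let θ = 51.8° be the plate's angle to the horizontal; measure y along the incline from where the plane meets the free surface. Vertical depth h = y·sinθ with sinθ = 0.785857.
The centroid lies 4.2/2 = 2.1 m below the top edge, so y_c = 0.839 + 2.1 = 2.939 m and h_c = 2.939 × 0.785857 = 2.30963 m.
A = 2.02 × 4.2 = 8.484 m².
Resultant F = γ·h_c·A = 8.93691 × 2.30963 × 8.484 = 175.118 kN.
I_c = b·h³/12 = 2.02 × 4.2³/12 = 12.4715 m⁴.
Centre of pressure: y_p = y_c + I_c/(y_c·A) = 2.939 + 12.4715/(2.939 × 8.484) = 2.939 + 0.500171 = 3.43917 m along the plane.
The resultant acts 2.1 + 0.500171 = 2.60017 m (along the plate) below the hinge at the top edge, so the moment about the hinge is M = F × 2.60017 = 175.118 × 2.60017 = 455.337 kN·m.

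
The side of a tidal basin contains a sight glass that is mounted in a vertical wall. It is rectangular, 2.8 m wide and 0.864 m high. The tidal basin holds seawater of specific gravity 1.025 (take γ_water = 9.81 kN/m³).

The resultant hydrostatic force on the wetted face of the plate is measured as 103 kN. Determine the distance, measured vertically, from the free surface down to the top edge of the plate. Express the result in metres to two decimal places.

γ = 1.025 × 9.81 = 10.05525 kN/m³.
A = 2.8 × 0.864 = 2.4192 m².
From F = γ·h_c·A, the centroid depth is h_c = 103/(10.05525 × 2.4192) = 4.23421 m.
The centroid lies 0.864/2 = 0.432 m below the top edge, so the top edge sits at h_top = 4.23421 − 0.432 = 3.80221 m below the surface.

d_top ≈ 3.80 m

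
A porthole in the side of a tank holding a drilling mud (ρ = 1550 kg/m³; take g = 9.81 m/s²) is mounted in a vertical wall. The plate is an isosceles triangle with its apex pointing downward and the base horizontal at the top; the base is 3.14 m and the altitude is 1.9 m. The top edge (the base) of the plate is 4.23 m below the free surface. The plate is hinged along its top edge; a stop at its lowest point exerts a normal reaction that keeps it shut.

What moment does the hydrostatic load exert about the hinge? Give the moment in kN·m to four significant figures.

γ = ρg = 1550 × 9.81 / 1000 = 15.2055 kN/m³.
With the apex down, the centroid sits h/3 = 1.9/3 = 0.633333 m below the base (the top edge), so the centroid depth is h_c = 4.23 + 0.633333 = 4.86333 m.
A = ½ × 3.14 × 1.9 = 2.983 m².
Resultant F = γ·h_c·A = 15.2055 × 4.86333 × 2.983 = 220.591 kN.
I_c = b·h³/36 = 3.14 × 1.9³/36 = 0.598257 m⁴.
Centre of pressure: y_p = y_c + I_c/(y_c·A) = 4.86333 + 0.598257/(4.86333 × 2.983) = 4.86333 + 0.0412383 = 4.90457 m along the plane.
The resultant acts 0.633333 + 0.0412383 = 0.674571 m (along the plate) below the hinge at the top edge, so the moment about the hinge is M = F × 0.674571 = 220.591 × 0.674571 = 148.804 kN·m.

M ≈ 148.8 kN·m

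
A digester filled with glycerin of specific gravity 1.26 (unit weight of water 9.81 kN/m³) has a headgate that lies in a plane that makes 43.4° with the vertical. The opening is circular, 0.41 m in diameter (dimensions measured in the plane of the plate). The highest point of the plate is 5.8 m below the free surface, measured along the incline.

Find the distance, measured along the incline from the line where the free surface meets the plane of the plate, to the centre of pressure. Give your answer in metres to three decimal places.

γ = 1.26 × 9.81 = 12.3606 kN/m³.
The plate makes 43.4° with the vertical, i.e. θ = 90° − 43.4° = 46.6° to the horizontal. Measuring y along the incline from the free-surface line, vertical depth h = y·sinθ with sinθ = 0.726575.
The centroid is at the centre, 0.205 m below the top of the plate, so y_c = 5.8 + 0.205 = 6.005 m and h_c = 6.005 × 0.726575 = 4.36308 m.
A = π(0.205)² = 0.132025 m².
Resultant F = γ·h_c·A = 12.3606 × 4.36308 × 0.132025 = 7.12015 kN.
I_c = πr⁴/4 = π × 0.205⁴/4 = 0.00138709 m⁴.
Centre of pressure: y_p = y_c + I_c/(y_c·A) = 6.005 + 0.00138709/(6.005 × 0.132025) = 6.005 + 0.00174959 = 6.00675 m along the plane.

y_p = 6.007 m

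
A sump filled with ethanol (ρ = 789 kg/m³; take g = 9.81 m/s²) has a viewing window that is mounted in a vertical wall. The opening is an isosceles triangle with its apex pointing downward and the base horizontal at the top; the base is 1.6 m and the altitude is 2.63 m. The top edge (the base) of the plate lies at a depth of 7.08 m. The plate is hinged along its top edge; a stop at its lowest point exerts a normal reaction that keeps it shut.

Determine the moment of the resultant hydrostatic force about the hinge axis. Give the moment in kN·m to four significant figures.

M ≈ 119.9 kN·m

γ = ρg = 789 × 9.81 / 1000 = 7.74009 kN/m³.
With the apex down, the centroid sits h/3 = 2.63/3 = 0.876667 m below the base (the top edge), so the centroid depth is h_c = 7.08 + 0.876667 = 7.95667 m.
A = ½ × 1.6 × 2.63 = 2.104 m².
Resultant F = γ·h_c·A = 7.74009 × 7.95667 × 2.104 = 129.576 kN.
I_c = b·h³/36 = 1.6 × 2.63³/36 = 0.808509 m⁴.
Centre of pressure: y_p = y_c + I_c/(y_c·A) = 7.95667 + 0.808509/(7.95667 × 2.104) = 7.95667 + 0.0482956 = 8.00497 m along the plane.
The resultant acts 0.876667 + 0.0482956 = 0.924963 m (along the plate) below the hinge at the top edge, so the moment about the hinge is M = F × 0.924963 = 129.576 × 0.924963 = 119.853 kN·m.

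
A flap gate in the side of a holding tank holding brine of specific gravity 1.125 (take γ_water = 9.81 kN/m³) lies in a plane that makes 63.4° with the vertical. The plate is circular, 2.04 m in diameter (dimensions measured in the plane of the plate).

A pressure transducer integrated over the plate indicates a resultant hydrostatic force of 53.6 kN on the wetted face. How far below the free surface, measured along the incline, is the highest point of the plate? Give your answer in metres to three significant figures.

γ = 1.125 × 9.81 = 11.03625 kN/m³.
A = π(1.02)² = 3.26851 m².
From F = γ·h_c·A, the centroid depth is h_c = 53.6/(11.03625 × 3.26851) = 1.48591 m.
The plate makes 63.4° with the vertical, i.e. θ = 90° − 63.4° = 26.6° to the horizontal. Measuring y along the incline from the free-surface line, vertical depth h = y·sinθ with sinθ = 0.447759.
Along the incline, y_c = h_c/sinθ = 1.48591/0.447759 = 3.31855 m.
The centroid is at the centre, 1.02 m below the top of the plate, so the highest point sits at y_top = 3.31855 − 1.02 = 2.29855 m along the incline.

y_top ≈ 2.30 m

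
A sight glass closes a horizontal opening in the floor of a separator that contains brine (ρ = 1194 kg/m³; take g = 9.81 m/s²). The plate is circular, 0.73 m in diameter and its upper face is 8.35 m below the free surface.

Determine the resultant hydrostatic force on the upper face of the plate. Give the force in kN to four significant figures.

F ≈ 40.94 kN

γ = ρg = 1194 × 9.81 / 1000 = 11.71314 kN/m³.
The plate is horizontal, so pressure is uniform at p = γ·h = 11.71314 × 8.35 = 97.8047 kN/m².
A = π(0.365)² = 0.418539 m².
F = p·A = 97.8047 × 0.418539 = 40.9351 kN.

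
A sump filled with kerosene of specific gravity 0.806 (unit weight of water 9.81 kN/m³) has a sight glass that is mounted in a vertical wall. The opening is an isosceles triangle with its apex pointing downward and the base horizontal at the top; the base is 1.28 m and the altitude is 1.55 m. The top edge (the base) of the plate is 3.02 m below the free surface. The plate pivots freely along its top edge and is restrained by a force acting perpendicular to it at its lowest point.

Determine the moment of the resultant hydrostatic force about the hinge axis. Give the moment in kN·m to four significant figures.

γ = 0.806 × 9.81 = 7.90686 kN/m³.
With the apex down, the centroid sits h/3 = 1.55/3 = 0.516667 m below the base (the top edge), so the centroid depth is h_c = 3.02 + 0.516667 = 3.53667 m.
A = ½ × 1.28 × 1.55 = 0.992 m².
Resultant F = γ·h_c·A = 7.90686 × 3.53667 × 0.992 = 27.7402 kN.
I_c = b·h³/36 = 1.28 × 1.55³/36 = 0.132404 m⁴.
Centre of pressure: y_p = y_c + I_c/(y_c·A) = 3.53667 + 0.132404/(3.53667 × 0.992) = 3.53667 + 0.0377394 = 3.57441 m along the plane.
The resultant acts 0.516667 + 0.0377394 = 0.554406 m (along the plate) below the hinge at the top edge, so the moment about the hinge is M = F × 0.554406 = 27.7402 × 0.554406 = 15.3793 kN·m.

M ≈ 15.38 kN·m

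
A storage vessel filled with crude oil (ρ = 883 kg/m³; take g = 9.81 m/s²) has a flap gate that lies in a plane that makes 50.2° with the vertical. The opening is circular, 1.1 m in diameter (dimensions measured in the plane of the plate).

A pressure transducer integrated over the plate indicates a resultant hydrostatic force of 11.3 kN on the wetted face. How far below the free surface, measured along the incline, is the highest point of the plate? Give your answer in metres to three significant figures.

γ = ρg = 883 × 9.81 / 1000 = 8.66223 kN/m³.
A = π(0.55)² = 0.950332 m².
From F = γ·h_c·A, the centroid depth is h_c = 11.3/(8.66223 × 0.950332) = 1.37269 m.
The plate makes 50.2° with the vertical, i.e. θ = 90° − 50.2° = 39.8° to the horizontal. Measuring y along the incline from the free-surface line, vertical depth h = y·sinθ with sinθ = 0.640110.
Along the incline, y_c = h_c/sinθ = 1.37269/0.640110 = 2.14446 m.
The centroid is at the centre, 0.55 m below the top of the plate, so the highest point sits at y_top = 2.14446 − 0.55 = 1.59446 m along the incline.

y_top ≈ 1.59 m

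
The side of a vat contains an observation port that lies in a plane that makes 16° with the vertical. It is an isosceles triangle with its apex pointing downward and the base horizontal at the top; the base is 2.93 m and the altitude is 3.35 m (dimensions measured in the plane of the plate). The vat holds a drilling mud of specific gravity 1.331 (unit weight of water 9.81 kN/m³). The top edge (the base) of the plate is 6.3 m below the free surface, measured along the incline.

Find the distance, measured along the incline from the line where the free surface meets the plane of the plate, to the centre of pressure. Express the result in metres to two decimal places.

y_p = 7.50 m

γ = 1.331 × 9.81 = 13.05711 kN/m³.
The plate makes 16° with the vertical, i.e. θ = 90° − 16° = 74° to the horizontal. Measuring y along the incline from the free-surface line, vertical depth h = y·sinθ with sinθ = 0.961262.
With the apex down, the centroid sits h/3 = 3.35/3 = 1.11667 m below the base (the top edge), so y_c = 6.3 + 1.11667 = 7.41667 m and h_c = 7.41667 × 0.961262 = 7.12936 m.
A = ½ × 2.93 × 3.35 = 4.90775 m².
Resultant F = γ·h_c·A = 13.05711 × 7.12936 × 4.90775 = 456.857 kN.
I_c = b·h³/36 = 2.93 × 3.35³/36 = 3.05985 m⁴.
Centre of pressure: y_p = y_c + I_c/(y_c·A) = 7.41667 + 3.05985/(7.41667 × 4.90775) = 7.41667 + 0.0840637 = 7.50073 m along the plane.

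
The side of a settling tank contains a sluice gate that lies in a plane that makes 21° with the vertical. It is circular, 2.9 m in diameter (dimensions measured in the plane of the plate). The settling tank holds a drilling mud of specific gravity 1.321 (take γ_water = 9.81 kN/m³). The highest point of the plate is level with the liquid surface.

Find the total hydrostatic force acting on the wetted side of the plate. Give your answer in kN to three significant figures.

γ = 1.321 × 9.81 = 12.95901 kN/m³.
The plate makes 21° with the vertical, i.e. θ = 90° − 21° = 69° to the horizontal. Measuring y along the incline from the free-surface line, vertical depth h = y·sinθ with sinθ = 0.933580.
The centroid is at the centre, 1.45 m below the top of the plate, so y_c = 1.45 m and h_c = 1.45 × 0.933580 = 1.35369 m.
A = π(1.45)² = 6.6052 m².
Resultant F = γ·h_c·A = 12.95901 × 1.35369 × 6.6052 = 115.872 kN.

F ≈ 116 kN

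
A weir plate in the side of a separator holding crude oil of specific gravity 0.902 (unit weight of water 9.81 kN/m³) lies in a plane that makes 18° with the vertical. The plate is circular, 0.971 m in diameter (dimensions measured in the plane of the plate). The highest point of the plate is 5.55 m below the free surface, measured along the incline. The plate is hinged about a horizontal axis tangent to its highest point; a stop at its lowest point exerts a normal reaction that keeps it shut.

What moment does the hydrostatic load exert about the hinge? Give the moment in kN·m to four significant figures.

M ≈ 18.63 kN·m

γ = 0.902 × 9.81 = 8.84862 kN/m³.
The plate makes 18° with the vertical, i.e. θ = 90° − 18° = 72° to the horizontal. Measuring y along the incline from the free-surface line, vertical depth h = y·sinθ with sinθ = 0.951057.
The centroid is at the centre, 0.4855 m below the top of the plate, so y_c = 5.55 + 0.4855 = 6.0355 m and h_c = 6.0355 × 0.951057 = 5.7401 m.
A = π(0.4855)² = 0.740506 m².
Resultant F = γ·h_c·A = 8.84862 × 5.7401 × 0.740506 = 37.6118 kN.
I_c = πr⁴/4 = π × 0.4855⁴/4 = 0.0436362 m⁴.
Centre of pressure: y_p = y_c + I_c/(y_c·A) = 6.0355 + 0.0436362/(6.0355 × 0.740506) = 6.0355 + 0.00976349 = 6.04526 m along the plane.
The resultant acts 0.4855 + 0.00976349 = 0.495263 m (along the plate) below the hinge at the top edge, so the moment about the hinge is M = F × 0.495263 = 37.6118 × 0.495263 = 18.6277 kN·m.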